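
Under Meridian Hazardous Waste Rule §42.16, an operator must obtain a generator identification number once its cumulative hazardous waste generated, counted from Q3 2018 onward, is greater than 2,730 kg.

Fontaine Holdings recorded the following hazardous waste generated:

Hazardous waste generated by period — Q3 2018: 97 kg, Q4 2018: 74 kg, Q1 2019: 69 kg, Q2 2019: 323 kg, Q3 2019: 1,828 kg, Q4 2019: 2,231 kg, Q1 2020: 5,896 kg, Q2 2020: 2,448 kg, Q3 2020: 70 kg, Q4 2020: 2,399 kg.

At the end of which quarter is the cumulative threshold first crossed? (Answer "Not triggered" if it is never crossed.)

Q4 2019

Through Q3 2018: 97 kg
Through Q4 2018: 171 kg
Through Q1 2019: 240 kg
Through Q2 2019: 563 kg
Through Q3 2019: 2,391 kg
Through Q4 2019: 4,622 kg ← exceeds threshold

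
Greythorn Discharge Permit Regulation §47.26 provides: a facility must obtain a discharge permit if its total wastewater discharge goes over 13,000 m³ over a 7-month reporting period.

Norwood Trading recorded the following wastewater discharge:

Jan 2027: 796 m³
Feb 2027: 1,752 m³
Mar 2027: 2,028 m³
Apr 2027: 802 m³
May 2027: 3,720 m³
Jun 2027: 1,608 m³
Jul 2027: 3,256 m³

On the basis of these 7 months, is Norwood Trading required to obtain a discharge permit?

Yes

Total wastewater discharge: 796 m³ + 1,752 m³ + 2,028 m³ + 802 m³ + 3,720 m³ + 1,608 m³ + 3,256 m³ = 13,962 m³.
13,962 m³ > 13,000 m³, so the threshold is exceeded.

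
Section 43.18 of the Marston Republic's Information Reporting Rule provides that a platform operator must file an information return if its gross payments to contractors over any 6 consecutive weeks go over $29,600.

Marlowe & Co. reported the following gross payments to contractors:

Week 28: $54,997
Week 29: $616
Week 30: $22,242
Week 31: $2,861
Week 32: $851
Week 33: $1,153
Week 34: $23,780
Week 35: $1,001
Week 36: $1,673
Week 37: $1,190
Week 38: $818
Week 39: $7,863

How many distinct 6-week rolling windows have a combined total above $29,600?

Week 28–Week 33: $54,997 + $616 + $22,242 + $2,861 + $851 + $1,153 = $82,720 (over)
Week 29–Week 34: $616 + $22,242 + $2,861 + $851 + $1,153 + $23,780 = $51,503 (over)
Week 30–Week 35: $22,242 + $2,861 + $851 + $1,153 + $23,780 + $1,001 = $51,888 (over)
Week 31–Week 36: $2,861 + $851 + $1,153 + $23,780 + $1,001 + $1,673 = $31,319 (over)
Week 32–Week 37: $851 + $1,153 + $23,780 + $1,001 + $1,673 + $1,190 = $29,648 (over)
Week 33–Week 38: $1,153 + $23,780 + $1,001 + $1,673 + $1,190 + $818 = $29,615 (over)
Week 34–Week 39: $23,780 + $1,001 + $1,673 + $1,190 + $818 + $7,863 = $36,325 (over)
7 windows exceed the threshold.

7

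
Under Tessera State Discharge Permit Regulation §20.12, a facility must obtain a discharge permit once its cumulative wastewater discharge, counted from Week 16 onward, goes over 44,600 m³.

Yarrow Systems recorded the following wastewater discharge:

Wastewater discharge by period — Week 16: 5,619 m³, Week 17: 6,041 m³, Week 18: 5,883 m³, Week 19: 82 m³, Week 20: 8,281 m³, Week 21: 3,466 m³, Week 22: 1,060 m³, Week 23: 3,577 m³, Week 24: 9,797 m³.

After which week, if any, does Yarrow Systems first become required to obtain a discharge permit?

Not triggered

Through Week 16: 5,619 m³
Through Week 17: 11,660 m³
Through Week 18: 17,543 m³
Through Week 19: 17,625 m³
Through Week 20: 25,906 m³
Through Week 21: 29,372 m³
Through Week 22: 30,432 m³
Through Week 23: 34,009 m³
Through Week 24: 43,806 m³
Final cumulative total 43,806 m³ ≤ 44,600 m³; the threshold is never exceeded.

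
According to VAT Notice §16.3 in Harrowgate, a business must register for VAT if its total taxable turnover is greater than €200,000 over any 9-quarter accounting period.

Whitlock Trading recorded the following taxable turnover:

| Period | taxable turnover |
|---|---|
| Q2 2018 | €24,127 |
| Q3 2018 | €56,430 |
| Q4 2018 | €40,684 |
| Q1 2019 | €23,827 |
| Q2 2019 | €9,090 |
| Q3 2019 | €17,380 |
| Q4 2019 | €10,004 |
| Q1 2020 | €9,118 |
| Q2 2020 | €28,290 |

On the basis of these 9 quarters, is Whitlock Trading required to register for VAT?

Total taxable turnover: €24,127 + €56,430 + €40,684 + €23,827 + €9,090 + €17,380 + €10,004 + €9,118 + €28,290 = €218,950.
€218,950 > €200,000, so the threshold is exceeded.

Yes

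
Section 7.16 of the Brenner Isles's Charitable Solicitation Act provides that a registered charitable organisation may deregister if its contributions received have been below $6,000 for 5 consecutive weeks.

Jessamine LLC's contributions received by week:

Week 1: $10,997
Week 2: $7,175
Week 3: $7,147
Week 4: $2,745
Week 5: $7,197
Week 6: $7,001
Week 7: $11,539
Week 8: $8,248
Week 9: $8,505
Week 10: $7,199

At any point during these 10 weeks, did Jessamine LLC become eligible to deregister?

Weeks below $6,000: Week 4.
Longest run of consecutive weeks below the threshold: 1.
1 < 5, so Jessamine LLC never became eligible.

No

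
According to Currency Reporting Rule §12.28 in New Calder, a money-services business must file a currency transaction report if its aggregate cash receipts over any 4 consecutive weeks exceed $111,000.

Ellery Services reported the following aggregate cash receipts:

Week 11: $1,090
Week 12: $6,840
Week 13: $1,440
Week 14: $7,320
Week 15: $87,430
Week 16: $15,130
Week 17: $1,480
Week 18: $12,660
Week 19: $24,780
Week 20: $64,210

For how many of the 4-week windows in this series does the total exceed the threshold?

Week 11–Week 14: $1,090 + $6,840 + $1,440 + $7,320 = $16,690 (under)
Week 12–Week 15: $6,840 + $1,440 + $7,320 + $87,430 = $103,030 (under)
Week 13–Week 16: $1,440 + $7,320 + $87,430 + $15,130 = $111,320 (over)
Week 14–Week 17: $7,320 + $87,430 + $15,130 + $1,480 = $111,360 (over)
Week 15–Week 18: $87,430 + $15,130 + $1,480 + $12,660 = $116,700 (over)
Week 16–Week 19: $15,130 + $1,480 + $12,660 + $24,780 = $54,050 (under)
Week 17–Week 20: $1,480 + $12,660 + $24,780 + $64,210 = $103,130 (under)
3 windows exceed the threshold.

3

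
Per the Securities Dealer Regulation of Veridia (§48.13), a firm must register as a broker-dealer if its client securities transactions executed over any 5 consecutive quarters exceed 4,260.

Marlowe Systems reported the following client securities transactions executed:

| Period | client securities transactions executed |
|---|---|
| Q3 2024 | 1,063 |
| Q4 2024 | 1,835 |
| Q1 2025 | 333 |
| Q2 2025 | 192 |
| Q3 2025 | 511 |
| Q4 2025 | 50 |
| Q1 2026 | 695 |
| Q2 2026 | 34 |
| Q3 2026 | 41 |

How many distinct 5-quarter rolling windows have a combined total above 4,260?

0

Q3 2024–Q3 2025: 1,063 + 1,835 + 333 + 192 + 511 = 3,934 (under)
Q4 2024–Q4 2025: 1,835 + 333 + 192 + 511 + 50 = 2,921 (under)
Q1 2025–Q1 2026: 333 + 192 + 511 + 50 + 695 = 1,781 (under)
Q2 2025–Q2 2026: 192 + 511 + 50 + 695 + 34 = 1,482 (under)
Q3 2025–Q3 2026: 511 + 50 + 695 + 34 + 41 = 1,331 (under)
0 windows exceed the threshold.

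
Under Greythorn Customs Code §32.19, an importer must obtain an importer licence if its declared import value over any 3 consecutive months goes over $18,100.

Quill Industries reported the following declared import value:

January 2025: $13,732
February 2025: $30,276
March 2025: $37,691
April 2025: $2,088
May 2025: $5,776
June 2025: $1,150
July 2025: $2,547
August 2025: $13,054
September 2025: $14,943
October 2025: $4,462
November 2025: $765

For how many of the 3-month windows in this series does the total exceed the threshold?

6

January 2025–March 2025: $13,732 + $30,276 + $37,691 = $81,699 (over)
February 2025–April 2025: $30,276 + $37,691 + $2,088 = $70,055 (over)
March 2025–May 2025: $37,691 + $2,088 + $5,776 = $45,555 (over)
April 2025–June 2025: $2,088 + $5,776 + $1,150 = $9,014 (under)
May 2025–July 2025: $5,776 + $1,150 + $2,547 = $9,473 (under)
June 2025–August 2025: $1,150 + $2,547 + $13,054 = $16,751 (under)
July 2025–September 2025: $2,547 + $13,054 + $14,943 = $30,544 (over)
August 2025–October 2025: $13,054 + $14,943 + $4,462 = $32,459 (over)
September 2025–November 2025: $14,943 + $4,462 + $765 = $20,170 (over)
6 windows exceed the threshold.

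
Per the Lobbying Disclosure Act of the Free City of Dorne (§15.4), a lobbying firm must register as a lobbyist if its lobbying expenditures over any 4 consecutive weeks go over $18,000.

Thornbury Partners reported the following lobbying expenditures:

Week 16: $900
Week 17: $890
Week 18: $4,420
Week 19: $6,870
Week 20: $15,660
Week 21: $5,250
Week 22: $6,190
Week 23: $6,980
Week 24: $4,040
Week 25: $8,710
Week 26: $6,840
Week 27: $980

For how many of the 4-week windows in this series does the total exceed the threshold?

Week 16–Week 19: $900 + $890 + $4,420 + $6,870 = $13,080 (under)
Week 17–Week 20: $890 + $4,420 + $6,870 + $15,660 = $27,840 (over)
Week 18–Week 21: $4,420 + $6,870 + $15,660 + $5,250 = $32,200 (over)
Week 19–Week 22: $6,870 + $15,660 + $5,250 + $6,190 = $33,970 (over)
Week 20–Week 23: $15,660 + $5,250 + $6,190 + $6,980 = $34,080 (over)
Week 21–Week 24: $5,250 + $6,190 + $6,980 + $4,040 = $22,460 (over)
Week 22–Week 25: $6,190 + $6,980 + $4,040 + $8,710 = $25,920 (over)
Week 23–Week 26: $6,980 + $4,040 + $8,710 + $6,840 = $26,570 (over)
Week 24–Week 27: $4,040 + $8,710 + $6,840 + $980 = $20,570 (over)
8 windows exceed the threshold.

8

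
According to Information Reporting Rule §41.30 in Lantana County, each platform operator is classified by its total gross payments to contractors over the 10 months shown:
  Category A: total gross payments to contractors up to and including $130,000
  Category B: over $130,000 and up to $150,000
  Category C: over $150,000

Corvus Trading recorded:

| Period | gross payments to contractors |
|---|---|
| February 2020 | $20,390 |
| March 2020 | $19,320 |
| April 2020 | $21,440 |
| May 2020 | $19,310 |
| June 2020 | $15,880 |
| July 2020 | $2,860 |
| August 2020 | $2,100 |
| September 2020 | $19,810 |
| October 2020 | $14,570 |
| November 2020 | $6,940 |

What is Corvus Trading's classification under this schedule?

Category B

Total gross payments to contractors: $20,390 + $19,320 + $21,440 + $19,310 + $15,880 + $2,860 + $2,100 + $19,810 + $14,570 + $6,940 = $142,620.
$130,000 < $142,620 ≤ $150,000, so Category B applies.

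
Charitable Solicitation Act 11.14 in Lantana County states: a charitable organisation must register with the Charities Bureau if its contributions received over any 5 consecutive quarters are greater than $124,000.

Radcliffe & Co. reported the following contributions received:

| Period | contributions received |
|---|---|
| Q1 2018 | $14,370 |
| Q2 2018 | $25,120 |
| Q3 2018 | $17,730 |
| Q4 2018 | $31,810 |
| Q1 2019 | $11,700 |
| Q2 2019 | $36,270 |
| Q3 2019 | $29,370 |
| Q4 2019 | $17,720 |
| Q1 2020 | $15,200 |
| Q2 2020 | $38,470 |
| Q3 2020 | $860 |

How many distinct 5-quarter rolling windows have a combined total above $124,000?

3

Q1 2018–Q1 2019: $14,370 + $25,120 + $17,730 + $31,810 + $11,700 = $100,730 (under)
Q2 2018–Q2 2019: $25,120 + $17,730 + $31,810 + $11,700 + $36,270 = $122,630 (under)
Q3 2018–Q3 2019: $17,730 + $31,810 + $11,700 + $36,270 + $29,370 = $126,880 (over)
Q4 2018–Q4 2019: $31,810 + $11,700 + $36,270 + $29,370 + $17,720 = $126,870 (over)
Q1 2019–Q1 2020: $11,700 + $36,270 + $29,370 + $17,720 + $15,200 = $110,260 (under)
Q2 2019–Q2 2020: $36,270 + $29,370 + $17,720 + $15,200 + $38,470 = $137,030 (over)
Q3 2019–Q3 2020: $29,370 + $17,720 + $15,200 + $38,470 + $860 = $101,620 (under)
3 windows exceed the threshold.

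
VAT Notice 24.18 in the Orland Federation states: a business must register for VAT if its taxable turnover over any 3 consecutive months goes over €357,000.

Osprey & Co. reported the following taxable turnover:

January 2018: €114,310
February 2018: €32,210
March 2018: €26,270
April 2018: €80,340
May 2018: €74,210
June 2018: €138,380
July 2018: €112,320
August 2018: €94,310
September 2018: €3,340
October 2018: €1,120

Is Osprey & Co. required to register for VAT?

No

January 2018–March 2018: €114,310 + €32,210 + €26,270 = €172,790 (under)
February 2018–April 2018: €32,210 + €26,270 + €80,340 = €138,820 (under)
March 2018–May 2018: €26,270 + €80,340 + €74,210 = €180,820 (under)
April 2018–June 2018: €80,340 + €74,210 + €138,380 = €292,930 (under)
May 2018–July 2018: €74,210 + €138,380 + €112,320 = €324,910 (under)
June 2018–August 2018: €138,380 + €112,320 + €94,310 = €345,010 (under)
July 2018–September 2018: €112,320 + €94,310 + €3,340 = €209,970 (under)
August 2018–October 2018: €94,310 + €3,340 + €1,120 = €98,770 (under)
No window exceeds €357,000.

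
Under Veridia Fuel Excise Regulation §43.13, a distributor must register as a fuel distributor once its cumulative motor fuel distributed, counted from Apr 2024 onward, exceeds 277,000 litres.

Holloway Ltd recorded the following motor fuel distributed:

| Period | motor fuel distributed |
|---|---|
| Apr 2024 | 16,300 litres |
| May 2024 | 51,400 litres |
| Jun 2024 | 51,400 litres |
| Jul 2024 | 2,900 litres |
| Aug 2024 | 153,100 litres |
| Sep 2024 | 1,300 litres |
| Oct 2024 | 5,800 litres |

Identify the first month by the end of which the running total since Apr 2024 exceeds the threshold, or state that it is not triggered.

Oct 2024

Through Apr 2024: 16,300 litres
Through May 2024: 67,700 litres
Through Jun 2024: 119,100 litres
Through Jul 2024: 122,000 litres
Through Aug 2024: 275,100 litres
Through Sep 2024: 276,400 litres
Through Oct 2024: 282,200 litres ← exceeds threshold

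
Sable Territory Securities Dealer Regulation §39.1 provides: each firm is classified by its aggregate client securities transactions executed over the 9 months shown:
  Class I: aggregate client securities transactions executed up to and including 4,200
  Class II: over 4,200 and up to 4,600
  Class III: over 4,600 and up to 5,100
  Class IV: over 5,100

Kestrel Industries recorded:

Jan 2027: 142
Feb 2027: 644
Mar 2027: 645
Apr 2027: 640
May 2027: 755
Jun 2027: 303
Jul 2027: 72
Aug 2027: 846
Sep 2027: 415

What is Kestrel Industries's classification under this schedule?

Class II

Aggregate client securities transactions executed: 142 + 644 + 645 + 640 + 755 + 303 + 72 + 846 + 415 = 4,462.
4,200 < 4,462 ≤ 4,600, so Class II applies.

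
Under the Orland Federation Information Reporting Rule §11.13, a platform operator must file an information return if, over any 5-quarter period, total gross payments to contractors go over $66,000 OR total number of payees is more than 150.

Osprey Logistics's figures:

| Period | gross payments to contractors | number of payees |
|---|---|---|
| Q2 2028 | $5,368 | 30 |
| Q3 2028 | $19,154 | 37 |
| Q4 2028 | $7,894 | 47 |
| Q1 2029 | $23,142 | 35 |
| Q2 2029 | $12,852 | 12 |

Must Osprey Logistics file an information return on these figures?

Yes

Total gross payments to contractors: $5,368 + $19,154 + $7,894 + $23,142 + $12,852 = $68,410 (> $66,000).
Total number of payees: 30 + 37 + 47 + 35 + 12 = 161 (> 150).
The test is 'or': at least one threshold is exceeded.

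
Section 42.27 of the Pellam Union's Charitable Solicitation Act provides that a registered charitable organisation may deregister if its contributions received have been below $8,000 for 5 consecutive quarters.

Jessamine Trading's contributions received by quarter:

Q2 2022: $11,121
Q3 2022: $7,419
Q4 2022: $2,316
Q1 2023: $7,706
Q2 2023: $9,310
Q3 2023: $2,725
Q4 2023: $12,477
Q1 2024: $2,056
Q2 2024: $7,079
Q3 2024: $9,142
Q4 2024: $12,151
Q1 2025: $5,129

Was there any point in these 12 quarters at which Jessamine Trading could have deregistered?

No

Quarters below $8,000: Q3 2022, Q4 2022, Q1 2023, Q3 2023, Q1 2024, Q2 2024, Q1 2025.
Longest run of consecutive quarters below the threshold: 3.
3 < 5, so Jessamine Trading never became eligible.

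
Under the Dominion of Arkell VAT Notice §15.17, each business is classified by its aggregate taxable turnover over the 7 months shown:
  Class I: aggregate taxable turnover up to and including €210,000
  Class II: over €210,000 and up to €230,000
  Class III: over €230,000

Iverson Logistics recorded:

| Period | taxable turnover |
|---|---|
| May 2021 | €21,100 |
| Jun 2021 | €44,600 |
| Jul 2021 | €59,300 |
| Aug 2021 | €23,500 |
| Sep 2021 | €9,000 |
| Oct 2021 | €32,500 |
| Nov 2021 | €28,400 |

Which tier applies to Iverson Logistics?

Aggregate taxable turnover: €21,100 + €44,600 + €59,300 + €23,500 + €9,000 + €32,500 + €28,400 = €218,400.
€210,000 < €218,400 ≤ €230,000, so Class II applies.

Class II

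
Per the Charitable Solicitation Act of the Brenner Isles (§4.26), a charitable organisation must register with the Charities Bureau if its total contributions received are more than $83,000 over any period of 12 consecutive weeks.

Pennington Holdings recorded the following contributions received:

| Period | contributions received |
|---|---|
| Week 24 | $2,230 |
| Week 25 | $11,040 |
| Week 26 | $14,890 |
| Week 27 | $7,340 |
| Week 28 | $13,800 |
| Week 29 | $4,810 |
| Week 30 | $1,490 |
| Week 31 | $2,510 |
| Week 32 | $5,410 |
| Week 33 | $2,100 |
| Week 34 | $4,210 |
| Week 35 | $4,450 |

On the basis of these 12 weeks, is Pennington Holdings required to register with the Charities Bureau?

No

Total contributions received: $2,230 + $11,040 + $14,890 + $7,340 + $13,800 + $4,810 + $1,490 + $2,510 + $5,410 + $2,100 + $4,210 + $4,450 = $74,280.
$74,280 ≤ $83,000, so the threshold is not exceeded.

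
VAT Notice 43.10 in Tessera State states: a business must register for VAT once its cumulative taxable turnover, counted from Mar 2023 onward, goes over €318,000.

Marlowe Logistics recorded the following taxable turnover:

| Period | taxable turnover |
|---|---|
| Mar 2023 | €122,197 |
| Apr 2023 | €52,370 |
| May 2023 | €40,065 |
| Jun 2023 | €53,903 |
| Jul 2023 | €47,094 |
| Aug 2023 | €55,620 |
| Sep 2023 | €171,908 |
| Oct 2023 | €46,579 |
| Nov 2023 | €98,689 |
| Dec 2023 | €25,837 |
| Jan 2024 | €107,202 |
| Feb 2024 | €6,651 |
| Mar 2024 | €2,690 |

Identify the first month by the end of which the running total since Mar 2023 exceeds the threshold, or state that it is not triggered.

Through Mar 2023: €122,197
Through Apr 2023: €174,567
Through May 2023: €214,632
Through Jun 2023: €268,535
Through Jul 2023: €315,629
Through Aug 2023: €371,249 ← exceeds threshold

Aug 2023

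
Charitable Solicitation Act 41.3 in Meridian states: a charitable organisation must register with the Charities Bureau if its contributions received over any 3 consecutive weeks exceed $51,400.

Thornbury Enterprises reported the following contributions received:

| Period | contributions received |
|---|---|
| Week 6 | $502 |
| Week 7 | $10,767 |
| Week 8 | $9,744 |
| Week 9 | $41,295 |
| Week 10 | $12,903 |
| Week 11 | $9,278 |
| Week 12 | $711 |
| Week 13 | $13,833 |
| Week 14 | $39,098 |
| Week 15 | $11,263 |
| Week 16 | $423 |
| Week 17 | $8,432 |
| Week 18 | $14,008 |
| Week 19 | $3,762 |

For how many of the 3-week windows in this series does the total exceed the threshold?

5

Week 6–Week 8: $502 + $10,767 + $9,744 = $21,013 (under)
Week 7–Week 9: $10,767 + $9,744 + $41,295 = $61,806 (over)
Week 8–Week 10: $9,744 + $41,295 + $12,903 = $63,942 (over)
Week 9–Week 11: $41,295 + $12,903 + $9,278 = $63,476 (over)
Week 10–Week 12: $12,903 + $9,278 + $711 = $22,892 (under)
Week 11–Week 13: $9,278 + $711 + $13,833 = $23,822 (under)
Week 12–Week 14: $711 + $13,833 + $39,098 = $53,642 (over)
Week 13–Week 15: $13,833 + $39,098 + $11,263 = $64,194 (over)
Week 14–Week 16: $39,098 + $11,263 + $423 = $50,784 (under)
Week 15–Week 17: $11,263 + $423 + $8,432 = $20,118 (under)
Week 16–Week 18: $423 + $8,432 + $14,008 = $22,863 (under)
Week 17–Week 19: $8,432 + $14,008 + $3,762 = $26,202 (under)
5 windows exceed the threshold.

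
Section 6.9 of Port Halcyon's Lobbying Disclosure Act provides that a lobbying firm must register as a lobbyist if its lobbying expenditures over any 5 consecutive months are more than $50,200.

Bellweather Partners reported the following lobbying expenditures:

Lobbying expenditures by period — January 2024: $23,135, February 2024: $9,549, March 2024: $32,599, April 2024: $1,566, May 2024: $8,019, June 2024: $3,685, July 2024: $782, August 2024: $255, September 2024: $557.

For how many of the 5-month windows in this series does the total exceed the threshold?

2

January 2024–May 2024: $23,135 + $9,549 + $32,599 + $1,566 + $8,019 = $74,868 (over)
February 2024–June 2024: $9,549 + $32,599 + $1,566 + $8,019 + $3,685 = $55,418 (over)
March 2024–July 2024: $32,599 + $1,566 + $8,019 + $3,685 + $782 = $46,651 (under)
April 2024–August 2024: $1,566 + $8,019 + $3,685 + $782 + $255 = $14,307 (under)
May 2024–September 2024: $8,019 + $3,685 + $782 + $255 + $557 = $13,298 (under)
2 windows exceed the threshold.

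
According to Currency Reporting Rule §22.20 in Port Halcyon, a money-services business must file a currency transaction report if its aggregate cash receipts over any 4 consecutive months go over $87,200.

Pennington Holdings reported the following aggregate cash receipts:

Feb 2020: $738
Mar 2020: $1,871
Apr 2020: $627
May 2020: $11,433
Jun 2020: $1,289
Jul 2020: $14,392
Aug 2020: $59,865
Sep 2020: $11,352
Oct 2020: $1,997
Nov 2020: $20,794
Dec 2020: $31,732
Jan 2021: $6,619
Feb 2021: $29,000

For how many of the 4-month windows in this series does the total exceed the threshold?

3

Feb 2020–May 2020: $738 + $1,871 + $627 + $11,433 = $14,669 (under)
Mar 2020–Jun 2020: $1,871 + $627 + $11,433 + $1,289 = $15,220 (under)
Apr 2020–Jul 2020: $627 + $11,433 + $1,289 + $14,392 = $27,741 (under)
May 2020–Aug 2020: $11,433 + $1,289 + $14,392 + $59,865 = $86,979 (under)
Jun 2020–Sep 2020: $1,289 + $14,392 + $59,865 + $11,352 = $86,898 (under)
Jul 2020–Oct 2020: $14,392 + $59,865 + $11,352 + $1,997 = $87,606 (over)
Aug 2020–Nov 2020: $59,865 + $11,352 + $1,997 + $20,794 = $94,008 (over)
Sep 2020–Dec 2020: $11,352 + $1,997 + $20,794 + $31,732 = $65,875 (under)
Oct 2020–Jan 2021: $1,997 + $20,794 + $31,732 + $6,619 = $61,142 (under)
Nov 2020–Feb 2021: $20,794 + $31,732 + $6,619 + $29,000 = $88,145 (over)
3 windows exceed the threshold.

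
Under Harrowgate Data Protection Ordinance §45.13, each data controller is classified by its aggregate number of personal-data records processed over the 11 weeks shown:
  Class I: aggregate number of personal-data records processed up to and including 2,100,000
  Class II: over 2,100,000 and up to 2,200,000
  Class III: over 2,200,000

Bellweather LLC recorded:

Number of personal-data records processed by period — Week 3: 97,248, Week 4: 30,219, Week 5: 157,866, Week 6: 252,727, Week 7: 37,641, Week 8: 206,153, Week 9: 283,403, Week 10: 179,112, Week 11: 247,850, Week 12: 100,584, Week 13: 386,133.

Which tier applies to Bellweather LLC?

Class I

Aggregate number of personal-data records processed: 97,248 + 30,219 + 157,866 + 252,727 + 37,641 + 206,153 + 283,403 + 179,112 + 247,850 + 100,584 + 386,133 = 1,978,936.
1,978,936 ≤ 2,100,000, so Class I applies.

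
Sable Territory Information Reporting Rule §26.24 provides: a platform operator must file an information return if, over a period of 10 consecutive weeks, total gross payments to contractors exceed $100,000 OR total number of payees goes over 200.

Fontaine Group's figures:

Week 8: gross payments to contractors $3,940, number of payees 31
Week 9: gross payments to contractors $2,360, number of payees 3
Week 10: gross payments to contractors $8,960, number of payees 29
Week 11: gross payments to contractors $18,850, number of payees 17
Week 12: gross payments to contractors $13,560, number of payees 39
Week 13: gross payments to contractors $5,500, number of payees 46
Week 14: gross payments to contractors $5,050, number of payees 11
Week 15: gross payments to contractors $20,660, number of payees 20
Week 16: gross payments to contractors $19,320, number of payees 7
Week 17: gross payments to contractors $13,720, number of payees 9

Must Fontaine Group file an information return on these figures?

Total gross payments to contractors: $3,940 + $2,360 + $8,960 + $18,850 + $13,560 + $5,500 + $5,050 + $20,660 + $19,320 + $13,720 = $111,920 (> $100,000).
Total number of payees: 31 + 3 + 29 + 17 + 39 + 46 + 11 + 20 + 7 + 9 = 212 (> 200).
The test is 'or': at least one threshold is exceeded.

Yes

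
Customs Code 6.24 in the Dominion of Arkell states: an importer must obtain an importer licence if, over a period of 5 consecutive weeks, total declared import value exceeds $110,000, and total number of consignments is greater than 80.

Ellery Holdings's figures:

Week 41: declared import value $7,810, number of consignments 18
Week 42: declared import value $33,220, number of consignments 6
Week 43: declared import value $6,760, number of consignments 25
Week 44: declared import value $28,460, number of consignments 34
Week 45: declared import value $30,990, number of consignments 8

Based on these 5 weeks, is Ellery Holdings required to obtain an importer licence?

Total declared import value: $7,810 + $33,220 + $6,760 + $28,460 + $30,990 = $107,240 (≤ $110,000).
Total number of consignments: 18 + 6 + 25 + 34 + 8 = 91 (> 80).
The test is 'and': the rule requires both, and at least one is not exceeded.

No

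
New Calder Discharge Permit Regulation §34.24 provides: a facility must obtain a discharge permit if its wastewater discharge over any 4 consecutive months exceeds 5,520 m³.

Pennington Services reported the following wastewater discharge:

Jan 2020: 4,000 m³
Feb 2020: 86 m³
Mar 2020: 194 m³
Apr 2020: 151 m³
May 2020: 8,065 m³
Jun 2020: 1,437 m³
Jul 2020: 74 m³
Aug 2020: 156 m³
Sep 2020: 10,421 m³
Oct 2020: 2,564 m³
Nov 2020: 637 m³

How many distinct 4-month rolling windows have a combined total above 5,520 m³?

7

Jan 2020–Apr 2020: 4,000 m³ + 86 m³ + 194 m³ + 151 m³ = 4,431 m³ (under)
Feb 2020–May 2020: 86 m³ + 194 m³ + 151 m³ + 8,065 m³ = 8,496 m³ (over)
Mar 2020–Jun 2020: 194 m³ + 151 m³ + 8,065 m³ + 1,437 m³ = 9,847 m³ (over)
Apr 2020–Jul 2020: 151 m³ + 8,065 m³ + 1,437 m³ + 74 m³ = 9,727 m³ (over)
May 2020–Aug 2020: 8,065 m³ + 1,437 m³ + 74 m³ + 156 m³ = 9,732 m³ (over)
Jun 2020–Sep 2020: 1,437 m³ + 74 m³ + 156 m³ + 10,421 m³ = 12,088 m³ (over)
Jul 2020–Oct 2020: 74 m³ + 156 m³ + 10,421 m³ + 2,564 m³ = 13,215 m³ (over)
Aug 2020–Nov 2020: 156 m³ + 10,421 m³ + 2,564 m³ + 637 m³ = 13,778 m³ (over)
7 windows exceed the threshold.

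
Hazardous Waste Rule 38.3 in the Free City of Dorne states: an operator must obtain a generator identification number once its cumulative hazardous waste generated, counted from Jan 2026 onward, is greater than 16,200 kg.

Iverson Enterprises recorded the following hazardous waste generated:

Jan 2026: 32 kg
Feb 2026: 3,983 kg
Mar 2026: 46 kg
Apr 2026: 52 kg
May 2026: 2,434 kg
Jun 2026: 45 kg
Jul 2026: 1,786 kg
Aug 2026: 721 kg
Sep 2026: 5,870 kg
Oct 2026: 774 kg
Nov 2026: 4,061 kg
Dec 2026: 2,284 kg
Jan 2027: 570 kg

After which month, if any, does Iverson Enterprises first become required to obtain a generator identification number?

Through Jan 2026: 32 kg
Through Feb 2026: 4,015 kg
Through Mar 2026: 4,061 kg
Through Apr 2026: 4,113 kg
Through May 2026: 6,547 kg
Through Jun 2026: 6,592 kg
Through Jul 2026: 8,378 kg
Through Aug 2026: 9,099 kg
Through Sep 2026: 14,969 kg
Through Oct 2026: 15,743 kg
Through Nov 2026: 19,804 kg ← exceeds threshold

Nov 2026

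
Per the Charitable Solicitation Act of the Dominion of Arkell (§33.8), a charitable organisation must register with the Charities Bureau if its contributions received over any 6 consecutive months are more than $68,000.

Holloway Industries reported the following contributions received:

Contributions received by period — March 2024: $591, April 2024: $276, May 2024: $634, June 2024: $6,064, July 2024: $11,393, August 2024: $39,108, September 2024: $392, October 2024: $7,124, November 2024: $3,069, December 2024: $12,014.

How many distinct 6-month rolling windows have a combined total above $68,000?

1

March 2024–August 2024: $591 + $276 + $634 + $6,064 + $11,393 + $39,108 = $58,066 (under)
April 2024–September 2024: $276 + $634 + $6,064 + $11,393 + $39,108 + $392 = $57,867 (under)
May 2024–October 2024: $634 + $6,064 + $11,393 + $39,108 + $392 + $7,124 = $64,715 (under)
June 2024–November 2024: $6,064 + $11,393 + $39,108 + $392 + $7,124 + $3,069 = $67,150 (under)
July 2024–December 2024: $11,393 + $39,108 + $392 + $7,124 + $3,069 + $12,014 = $73,100 (over)
1 window exceeds the threshold.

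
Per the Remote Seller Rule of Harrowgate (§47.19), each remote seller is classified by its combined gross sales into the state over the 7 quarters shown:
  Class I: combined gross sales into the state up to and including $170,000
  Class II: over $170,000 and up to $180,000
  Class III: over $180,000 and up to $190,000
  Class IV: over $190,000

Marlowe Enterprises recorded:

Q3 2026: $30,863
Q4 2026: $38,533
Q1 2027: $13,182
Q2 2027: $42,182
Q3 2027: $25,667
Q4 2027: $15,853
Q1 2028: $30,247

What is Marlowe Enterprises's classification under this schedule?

Class IV

Combined gross sales into the state: $30,863 + $38,533 + $13,182 + $42,182 + $25,667 + $15,853 + $30,247 = $196,527.
$196,527 > $190,000, so Class IV applies.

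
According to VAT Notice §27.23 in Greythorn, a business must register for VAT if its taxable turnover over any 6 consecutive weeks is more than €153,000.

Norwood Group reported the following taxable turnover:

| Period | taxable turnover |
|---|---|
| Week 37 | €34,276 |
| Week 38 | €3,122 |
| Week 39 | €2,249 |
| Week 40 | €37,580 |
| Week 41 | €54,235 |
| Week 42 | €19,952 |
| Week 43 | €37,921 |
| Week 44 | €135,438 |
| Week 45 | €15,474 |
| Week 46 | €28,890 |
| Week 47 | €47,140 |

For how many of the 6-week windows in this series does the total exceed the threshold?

Week 37–Week 42: €34,276 + €3,122 + €2,249 + €37,580 + €54,235 + €19,952 = €151,414 (under)
Week 38–Week 43: €3,122 + €2,249 + €37,580 + €54,235 + €19,952 + €37,921 = €155,059 (over)
Week 39–Week 44: €2,249 + €37,580 + €54,235 + €19,952 + €37,921 + €135,438 = €287,375 (over)
Week 40–Week 45: €37,580 + €54,235 + €19,952 + €37,921 + €135,438 + €15,474 = €300,600 (over)
Week 41–Week 46: €54,235 + €19,952 + €37,921 + €135,438 + €15,474 + €28,890 = €291,910 (over)
Week 42–Week 47: €19,952 + €37,921 + €135,438 + €15,474 + €28,890 + €47,140 = €284,815 (over)
5 windows exceed the threshold.

5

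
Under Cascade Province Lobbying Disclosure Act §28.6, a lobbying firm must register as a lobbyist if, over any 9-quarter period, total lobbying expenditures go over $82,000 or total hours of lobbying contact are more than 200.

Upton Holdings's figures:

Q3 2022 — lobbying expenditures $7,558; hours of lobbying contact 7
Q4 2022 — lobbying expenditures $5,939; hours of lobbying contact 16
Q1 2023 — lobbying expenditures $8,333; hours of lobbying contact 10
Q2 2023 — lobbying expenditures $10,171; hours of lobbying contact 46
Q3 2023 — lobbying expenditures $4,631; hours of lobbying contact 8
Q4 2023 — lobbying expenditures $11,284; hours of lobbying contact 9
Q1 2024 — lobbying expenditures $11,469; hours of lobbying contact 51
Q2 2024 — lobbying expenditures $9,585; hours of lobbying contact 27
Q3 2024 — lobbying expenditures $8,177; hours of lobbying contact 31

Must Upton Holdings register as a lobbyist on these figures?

Yes

Total lobbying expenditures: $7,558 + $5,939 + $8,333 + $10,171 + $4,631 + $11,284 + $11,469 + $9,585 + $8,177 = $77,147 (≤ $82,000).
Total hours of lobbying contact: 7 + 16 + 10 + 46 + 8 + 9 + 51 + 27 + 31 = 205 (> 200).
The test is 'or': at least one threshold is exceeded.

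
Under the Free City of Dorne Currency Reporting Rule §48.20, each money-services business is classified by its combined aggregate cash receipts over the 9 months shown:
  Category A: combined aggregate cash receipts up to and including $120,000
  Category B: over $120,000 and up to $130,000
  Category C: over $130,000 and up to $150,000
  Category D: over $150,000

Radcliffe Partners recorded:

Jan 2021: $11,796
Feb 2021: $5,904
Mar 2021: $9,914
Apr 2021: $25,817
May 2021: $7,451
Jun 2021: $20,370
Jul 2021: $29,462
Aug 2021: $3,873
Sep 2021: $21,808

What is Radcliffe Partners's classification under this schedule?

Combined aggregate cash receipts: $11,796 + $5,904 + $9,914 + $25,817 + $7,451 + $20,370 + $29,462 + $3,873 + $21,808 = $136,395.
$130,000 < $136,395 ≤ $150,000, so Category C applies.

Category C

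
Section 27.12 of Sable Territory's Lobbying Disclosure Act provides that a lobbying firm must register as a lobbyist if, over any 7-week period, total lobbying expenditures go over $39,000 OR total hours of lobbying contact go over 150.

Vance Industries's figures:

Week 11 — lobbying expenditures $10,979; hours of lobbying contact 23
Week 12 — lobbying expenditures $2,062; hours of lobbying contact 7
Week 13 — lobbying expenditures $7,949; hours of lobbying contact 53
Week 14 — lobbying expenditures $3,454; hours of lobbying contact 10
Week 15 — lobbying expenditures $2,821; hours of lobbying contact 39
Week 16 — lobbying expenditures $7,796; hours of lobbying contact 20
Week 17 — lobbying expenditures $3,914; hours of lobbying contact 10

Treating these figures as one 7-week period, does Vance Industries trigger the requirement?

Yes

Total lobbying expenditures: $10,979 + $2,062 + $7,949 + $3,454 + $2,821 + $7,796 + $3,914 = $38,975 (≤ $39,000).
Total hours of lobbying contact: 23 + 7 + 53 + 10 + 39 + 20 + 10 = 162 (> 150).
The test is 'or': at least one threshold is exceeded.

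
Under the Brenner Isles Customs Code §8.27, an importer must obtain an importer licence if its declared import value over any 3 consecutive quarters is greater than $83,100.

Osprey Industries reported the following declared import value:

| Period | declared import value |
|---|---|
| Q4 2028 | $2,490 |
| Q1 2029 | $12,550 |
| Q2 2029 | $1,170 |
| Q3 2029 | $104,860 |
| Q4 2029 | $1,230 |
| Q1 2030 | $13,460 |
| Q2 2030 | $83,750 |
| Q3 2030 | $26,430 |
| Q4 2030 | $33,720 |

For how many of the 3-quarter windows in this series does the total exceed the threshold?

6

Q4 2028–Q2 2029: $2,490 + $12,550 + $1,170 = $16,210 (under)
Q1 2029–Q3 2029: $12,550 + $1,170 + $104,860 = $118,580 (over)
Q2 2029–Q4 2029: $1,170 + $104,860 + $1,230 = $107,260 (over)
Q3 2029–Q1 2030: $104,860 + $1,230 + $13,460 = $119,550 (over)
Q4 2029–Q2 2030: $1,230 + $13,460 + $83,750 = $98,440 (over)
Q1 2030–Q3 2030: $13,460 + $83,750 + $26,430 = $123,640 (over)
Q2 2030–Q4 2030: $83,750 + $26,430 + $33,720 = $143,900 (over)
6 windows exceed the threshold.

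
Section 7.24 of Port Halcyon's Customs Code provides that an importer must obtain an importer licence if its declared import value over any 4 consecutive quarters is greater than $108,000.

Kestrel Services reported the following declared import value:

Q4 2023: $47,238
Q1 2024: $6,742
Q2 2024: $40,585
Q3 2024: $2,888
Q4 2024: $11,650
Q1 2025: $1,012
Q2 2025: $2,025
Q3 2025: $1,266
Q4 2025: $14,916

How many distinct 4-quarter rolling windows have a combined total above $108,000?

0

Q4 2023–Q3 2024: $47,238 + $6,742 + $40,585 + $2,888 = $97,453 (under)
Q1 2024–Q4 2024: $6,742 + $40,585 + $2,888 + $11,650 = $61,865 (under)
Q2 2024–Q1 2025: $40,585 + $2,888 + $11,650 + $1,012 = $56,135 (under)
Q3 2024–Q2 2025: $2,888 + $11,650 + $1,012 + $2,025 = $17,575 (under)
Q4 2024–Q3 2025: $11,650 + $1,012 + $2,025 + $1,266 = $15,953 (under)
Q1 2025–Q4 2025: $1,012 + $2,025 + $1,266 + $14,916 = $19,219 (under)
0 windows exceed the threshold.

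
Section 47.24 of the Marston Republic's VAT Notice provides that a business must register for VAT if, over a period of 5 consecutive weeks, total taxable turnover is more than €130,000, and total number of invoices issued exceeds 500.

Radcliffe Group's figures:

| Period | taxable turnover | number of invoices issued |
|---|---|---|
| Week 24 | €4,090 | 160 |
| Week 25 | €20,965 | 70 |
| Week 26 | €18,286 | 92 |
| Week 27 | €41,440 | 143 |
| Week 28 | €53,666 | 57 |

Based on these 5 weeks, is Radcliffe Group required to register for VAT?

Total taxable turnover: €4,090 + €20,965 + €18,286 + €41,440 + €53,666 = €138,447 (> €130,000).
Total number of invoices issued: 160 + 70 + 92 + 143 + 57 = 522 (> 500).
The test is 'and': both thresholds are exceeded.

Yes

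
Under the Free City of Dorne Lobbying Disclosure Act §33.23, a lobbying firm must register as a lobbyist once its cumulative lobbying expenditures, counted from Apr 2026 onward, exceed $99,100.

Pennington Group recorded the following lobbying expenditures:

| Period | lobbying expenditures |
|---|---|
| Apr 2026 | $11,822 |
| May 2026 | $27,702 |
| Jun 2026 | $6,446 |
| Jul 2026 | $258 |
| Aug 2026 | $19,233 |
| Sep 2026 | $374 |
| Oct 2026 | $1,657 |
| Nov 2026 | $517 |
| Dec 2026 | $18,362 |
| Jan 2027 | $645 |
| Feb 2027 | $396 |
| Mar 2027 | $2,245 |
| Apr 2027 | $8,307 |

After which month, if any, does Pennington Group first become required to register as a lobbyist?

Not triggered

Through Apr 2026: $11,822
Through May 2026: $39,524
Through Jun 2026: $45,970
Through Jul 2026: $46,228
Through Aug 2026: $65,461
Through Sep 2026: $65,835
Through Oct 2026: $67,492
Through Nov 2026: $68,009
Through Dec 2026: $86,371
Through Jan 2027: $87,016
Through Feb 2027: $87,412
Through Mar 2027: $89,657
Through Apr 2027: $97,964
Final cumulative total $97,964 ≤ $99,100; the threshold is never exceeded.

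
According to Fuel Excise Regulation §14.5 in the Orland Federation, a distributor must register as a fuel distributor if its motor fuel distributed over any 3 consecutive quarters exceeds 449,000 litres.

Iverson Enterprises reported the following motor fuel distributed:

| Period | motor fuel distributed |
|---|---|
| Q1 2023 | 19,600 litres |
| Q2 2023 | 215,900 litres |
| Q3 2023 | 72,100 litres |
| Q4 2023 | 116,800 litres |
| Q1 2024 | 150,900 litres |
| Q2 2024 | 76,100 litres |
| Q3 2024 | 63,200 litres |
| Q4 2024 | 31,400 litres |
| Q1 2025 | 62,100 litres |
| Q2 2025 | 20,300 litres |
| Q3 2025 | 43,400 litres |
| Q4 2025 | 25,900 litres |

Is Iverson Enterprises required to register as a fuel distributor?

Q1 2023–Q3 2023: 19,600 litres + 215,900 litres + 72,100 litres = 307,600 litres (under)
Q2 2023–Q4 2023: 215,900 litres + 72,100 litres + 116,800 litres = 404,800 litres (under)
Q3 2023–Q1 2024: 72,100 litres + 116,800 litres + 150,900 litres = 339,800 litres (under)
Q4 2023–Q2 2024: 116,800 litres + 150,900 litres + 76,100 litres = 343,800 litres (under)
Q1 2024–Q3 2024: 150,900 litres + 76,100 litres + 63,200 litres = 290,200 litres (under)
Q2 2024–Q4 2024: 76,100 litres + 63,200 litres + 31,400 litres = 170,700 litres (under)
Q3 2024–Q1 2025: 63,200 litres + 31,400 litres + 62,100 litres = 156,700 litres (under)
Q4 2024–Q2 2025: 31,400 litres + 62,100 litres + 20,300 litres = 113,800 litres (under)
Q1 2025–Q3 2025: 62,100 litres + 20,300 litres + 43,400 litres = 125,800 litres (under)
Q2 2025–Q4 2025: 20,300 litres + 43,400 litres + 25,900 litres = 89,600 litres (under)
No window exceeds 449,000 litres.

No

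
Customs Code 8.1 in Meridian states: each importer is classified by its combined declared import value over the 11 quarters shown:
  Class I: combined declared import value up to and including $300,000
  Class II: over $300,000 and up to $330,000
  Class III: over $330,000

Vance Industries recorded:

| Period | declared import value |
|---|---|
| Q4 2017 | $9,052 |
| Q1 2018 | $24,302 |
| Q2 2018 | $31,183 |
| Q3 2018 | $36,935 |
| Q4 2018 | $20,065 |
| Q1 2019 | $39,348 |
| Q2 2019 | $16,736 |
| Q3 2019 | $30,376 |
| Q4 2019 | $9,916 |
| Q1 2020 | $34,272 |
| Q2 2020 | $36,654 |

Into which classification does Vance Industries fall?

Combined declared import value: $9,052 + $24,302 + $31,183 + $36,935 + $20,065 + $39,348 + $16,736 + $30,376 + $9,916 + $34,272 + $36,654 = $288,839.
$288,839 ≤ $300,000, so Class I applies.

Class I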